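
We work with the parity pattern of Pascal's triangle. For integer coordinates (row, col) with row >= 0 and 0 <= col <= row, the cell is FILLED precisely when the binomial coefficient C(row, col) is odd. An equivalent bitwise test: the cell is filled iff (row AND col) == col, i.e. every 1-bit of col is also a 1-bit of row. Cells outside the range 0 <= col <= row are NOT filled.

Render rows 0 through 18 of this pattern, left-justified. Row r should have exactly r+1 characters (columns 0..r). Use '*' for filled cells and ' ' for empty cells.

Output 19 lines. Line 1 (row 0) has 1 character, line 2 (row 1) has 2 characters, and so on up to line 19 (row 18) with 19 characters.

r0=0: *
r1=1: **
r2=10: * *
r3=11: ****
r4=100: *   *
r5=101: **  **
r6=110: * * * *
r7=111: ********
r8=1000: *       *
r9=1001: **      **
r10=1010: * *     * *
r11=1011: ****    ****
r12=1100: *   *   *   *
r13=1101: **  **  **  **
r14=1110: * * * * * * * *
r15=1111: ****************
r16=10000: *               *
r17=10001: **              **
r18=10010: * *             * *

Answer: *
**
* *
****
*   *
**  **
* * * *
********
*       *
**      **
* *     * *
****    ****
*   *   *   *
**  **  **  **
* * * * * * * *
****************
*               *
**              **
* *             * *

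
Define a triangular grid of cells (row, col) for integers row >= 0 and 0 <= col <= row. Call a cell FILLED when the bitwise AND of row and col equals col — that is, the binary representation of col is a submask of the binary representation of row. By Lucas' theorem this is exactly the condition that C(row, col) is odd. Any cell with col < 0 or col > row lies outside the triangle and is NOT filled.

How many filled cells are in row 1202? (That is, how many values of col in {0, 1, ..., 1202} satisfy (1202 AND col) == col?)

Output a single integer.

Answer: 32

Derivation:
1202 in binary = 10010110010
popcount(1202) = number of 1-bits in 10010110010 = 5
A col c satisfies (1202 AND c) == c iff every set bit of c is also set in 1202; each of the 5 set bits of 1202 can independently be on or off in c.
count = 2^5 = 32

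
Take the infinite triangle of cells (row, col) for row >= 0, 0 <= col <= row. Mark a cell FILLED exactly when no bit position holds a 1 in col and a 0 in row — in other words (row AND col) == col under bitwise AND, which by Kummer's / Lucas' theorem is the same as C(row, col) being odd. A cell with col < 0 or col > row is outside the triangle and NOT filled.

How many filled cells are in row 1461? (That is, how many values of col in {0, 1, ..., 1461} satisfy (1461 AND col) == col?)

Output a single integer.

Answer: 128

Derivation:
1461 in binary = 10110110101
popcount(1461) = number of 1-bits in 10110110101 = 7
A col c satisfies (1461 AND c) == c iff every set bit of c is also set in 1461; each of the 7 set bits of 1461 can independently be on or off in c.
count = 2^7 = 128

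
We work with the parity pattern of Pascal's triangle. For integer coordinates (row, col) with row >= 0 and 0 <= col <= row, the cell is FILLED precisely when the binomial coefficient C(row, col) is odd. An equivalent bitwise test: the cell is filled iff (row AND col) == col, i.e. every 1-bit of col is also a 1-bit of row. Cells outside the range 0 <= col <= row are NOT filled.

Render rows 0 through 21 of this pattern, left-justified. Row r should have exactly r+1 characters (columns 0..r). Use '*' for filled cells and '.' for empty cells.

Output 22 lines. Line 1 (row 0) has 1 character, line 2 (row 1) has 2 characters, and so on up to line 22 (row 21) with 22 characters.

Answer: *
**
*.*
****
*...*
**..**
*.*.*.*
********
*.......*
**......**
*.*.....*.*
****....****
*...*...*...*
**..**..**..**
*.*.*.*.*.*.*.*
****************
*...............*
**..............**
*.*.............*.*
****............****
*...*...........*...*
**..**..........**..**

Derivation:
r0=0: *
r1=1: **
r2=10: *.*
r3=11: ****
r4=100: *...*
r5=101: **..**
r6=110: *.*.*.*
r7=111: ********
r8=1000: *.......*
r9=1001: **......**
r10=1010: *.*.....*.*
r11=1011: ****....****
r12=1100: *...*...*...*
r13=1101: **..**..**..**
r14=1110: *.*.*.*.*.*.*.*
r15=1111: ****************
r16=10000: *...............*
r17=10001: **..............**
r18=10010: *.*.............*.*
r19=10011: ****............****
r20=10100: *...*...........*...*
r21=10101: **..**..........**..**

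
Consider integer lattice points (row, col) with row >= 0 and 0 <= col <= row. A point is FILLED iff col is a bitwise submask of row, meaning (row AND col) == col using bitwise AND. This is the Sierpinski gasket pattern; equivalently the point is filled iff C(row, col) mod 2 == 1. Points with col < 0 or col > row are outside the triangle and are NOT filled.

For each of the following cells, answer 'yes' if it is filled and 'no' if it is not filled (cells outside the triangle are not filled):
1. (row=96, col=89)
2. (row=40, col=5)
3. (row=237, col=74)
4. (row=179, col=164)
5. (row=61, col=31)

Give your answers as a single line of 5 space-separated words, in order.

Answer: no no no no no

Derivation:
(96,89): row=0b1100000, col=0b1011001, row AND col = 0b1000000 = 64; 64 != 89 -> empty
(40,5): row=0b101000, col=0b101, row AND col = 0b0 = 0; 0 != 5 -> empty
(237,74): row=0b11101101, col=0b1001010, row AND col = 0b1001000 = 72; 72 != 74 -> empty
(179,164): row=0b10110011, col=0b10100100, row AND col = 0b10100000 = 160; 160 != 164 -> empty
(61,31): row=0b111101, col=0b11111, row AND col = 0b11101 = 29; 29 != 31 -> empty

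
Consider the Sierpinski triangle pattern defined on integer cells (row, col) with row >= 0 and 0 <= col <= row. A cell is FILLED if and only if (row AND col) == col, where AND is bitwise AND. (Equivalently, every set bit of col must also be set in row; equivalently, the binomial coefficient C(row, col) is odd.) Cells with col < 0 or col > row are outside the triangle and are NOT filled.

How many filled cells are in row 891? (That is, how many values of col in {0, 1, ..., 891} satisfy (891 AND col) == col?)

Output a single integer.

Answer: 256

Derivation:
891 in binary = 1101111011
popcount(891) = number of 1-bits in 1101111011 = 8
A col c satisfies (891 AND c) == c iff every set bit of c is also set in 891; each of the 8 set bits of 891 can independently be on or off in c.
count = 2^8 = 256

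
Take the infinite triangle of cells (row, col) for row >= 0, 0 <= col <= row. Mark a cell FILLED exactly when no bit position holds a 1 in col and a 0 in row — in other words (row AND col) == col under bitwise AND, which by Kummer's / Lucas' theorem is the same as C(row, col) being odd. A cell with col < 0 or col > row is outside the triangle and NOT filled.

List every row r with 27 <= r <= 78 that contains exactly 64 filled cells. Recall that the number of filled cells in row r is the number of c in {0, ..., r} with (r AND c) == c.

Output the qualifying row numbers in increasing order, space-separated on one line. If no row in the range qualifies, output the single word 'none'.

Answer: 63

Derivation:
Row r has 2^popcount(r) filled cells, so we need popcount(r) = log2(64) = 6.
Scan r = 27..78 and keep those with exactly 6 one-bits:
r=27=11011 popcount=4 -> skip
r=28=11100 popcount=3 -> skip
r=29=11101 popcount=4 -> skip
r=30=11110 popcount=4 -> skip
r=31=11111 popcount=5 -> skip
r=32=100000 popcount=1 -> skip
r=33=100001 popcount=2 -> skip
r=34=100010 popcount=2 -> skip
r=35=100011 popcount=3 -> skip
r=36=100100 popcount=2 -> skip
r=37=100101 popcount=3 -> skip
r=38=100110 popcount=3 -> skip
r=39=100111 popcount=4 -> skip
r=40=101000 popcount=2 -> skip
r=41=101001 popcount=3 -> skip
r=42=101010 popcount=3 -> skip
r=43=101011 popcount=4 -> skip
r=44=101100 popcount=3 -> skip
r=45=101101 popcount=4 -> skip
r=46=101110 popcount=4 -> skip
r=47=101111 popcount=5 -> skip
r=48=110000 popcount=2 -> skip
r=49=110001 popcount=3 -> skip
r=50=110010 popcount=3 -> skip
r=51=110011 popcount=4 -> skip
r=52=110100 popcount=3 -> skip
r=53=110101 popcount=4 -> skip
r=54=110110 popcount=4 -> skip
r=55=110111 popcount=5 -> skip
r=56=111000 popcount=3 -> skip
r=57=111001 popcount=4 -> skip
r=58=111010 popcount=4 -> skip
r=59=111011 popcount=5 -> skip
r=60=111100 popcount=4 -> skip
r=61=111101 popcount=5 -> skip
r=62=111110 popcount=5 -> skip
r=63=111111 popcount=6 -> KEEP
r=64=1000000 popcount=1 -> skip
r=65=1000001 popcount=2 -> skip
r=66=1000010 popcount=2 -> skip
r=67=1000011 popcount=3 -> skip
r=68=1000100 popcount=2 -> skip
r=69=1000101 popcount=3 -> skip
r=70=1000110 popcount=3 -> skip
r=71=1000111 popcount=4 -> skip
r=72=1001000 popcount=2 -> skip
r=73=1001001 popcount=3 -> skip
r=74=1001010 popcount=3 -> skip
r=75=1001011 popcount=4 -> skip
r=76=1001100 popcount=3 -> skip
r=77=1001101 popcount=4 -> skip
r=78=1001110 popcount=4 -> skip
Kept rows: 63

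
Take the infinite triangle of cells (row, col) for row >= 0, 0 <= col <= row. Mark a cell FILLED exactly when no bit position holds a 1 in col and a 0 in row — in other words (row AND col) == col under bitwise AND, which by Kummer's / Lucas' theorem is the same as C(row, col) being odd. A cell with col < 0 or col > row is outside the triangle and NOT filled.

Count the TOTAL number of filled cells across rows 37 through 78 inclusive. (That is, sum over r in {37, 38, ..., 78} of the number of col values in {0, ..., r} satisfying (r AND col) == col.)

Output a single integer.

r37=100101 pc3: +8 =8
r38=100110 pc3: +8 =16
r39=100111 pc4: +16 =32
r40=101000 pc2: +4 =36
r41=101001 pc3: +8 =44
r42=101010 pc3: +8 =52
r43=101011 pc4: +16 =68
r44=101100 pc3: +8 =76
r45=101101 pc4: +16 =92
r46=101110 pc4: +16 =108
r47=101111 pc5: +32 =140
r48=110000 pc2: +4 =144
r49=110001 pc3: +8 =152
r50=110010 pc3: +8 =160
r51=110011 pc4: +16 =176
r52=110100 pc3: +8 =184
r53=110101 pc4: +16 =200
r54=110110 pc4: +16 =216
r55=110111 pc5: +32 =248
r56=111000 pc3: +8 =256
r57=111001 pc4: +16 =272
r58=111010 pc4: +16 =288
r59=111011 pc5: +32 =320
r60=111100 pc4: +16 =336
r61=111101 pc5: +32 =368
r62=111110 pc5: +32 =400
r63=111111 pc6: +64 =464
r64=1000000 pc1: +2 =466
r65=1000001 pc2: +4 =470
r66=1000010 pc2: +4 =474
r67=1000011 pc3: +8 =482
r68=1000100 pc2: +4 =486
r69=1000101 pc3: +8 =494
r70=1000110 pc3: +8 =502
r71=1000111 pc4: +16 =518
r72=1001000 pc2: +4 =522
r73=1001001 pc3: +8 =530
r74=1001010 pc3: +8 =538
r75=1001011 pc4: +16 =554
r76=1001100 pc3: +8 =562
r77=1001101 pc4: +16 =578
r78=1001110 pc4: +16 =594

Answer: 594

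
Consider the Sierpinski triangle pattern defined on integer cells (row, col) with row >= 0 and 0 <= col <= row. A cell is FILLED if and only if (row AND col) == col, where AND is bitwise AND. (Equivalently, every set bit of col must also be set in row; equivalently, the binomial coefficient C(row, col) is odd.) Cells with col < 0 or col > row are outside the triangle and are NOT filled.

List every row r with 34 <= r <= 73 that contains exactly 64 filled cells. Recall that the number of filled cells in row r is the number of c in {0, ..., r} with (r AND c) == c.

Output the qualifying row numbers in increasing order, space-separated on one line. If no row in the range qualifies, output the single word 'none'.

Answer: 63

Derivation:
Row r has 2^popcount(r) filled cells, so we need popcount(r) = log2(64) = 6.
Scan r = 34..73 and keep those with exactly 6 one-bits:
r=34=100010 popcount=2 -> skip
r=35=100011 popcount=3 -> skip
r=36=100100 popcount=2 -> skip
r=37=100101 popcount=3 -> skip
r=38=100110 popcount=3 -> skip
r=39=100111 popcount=4 -> skip
r=40=101000 popcount=2 -> skip
r=41=101001 popcount=3 -> skip
r=42=101010 popcount=3 -> skip
r=43=101011 popcount=4 -> skip
r=44=101100 popcount=3 -> skip
r=45=101101 popcount=4 -> skip
r=46=101110 popcount=4 -> skip
r=47=101111 popcount=5 -> skip
r=48=110000 popcount=2 -> skip
r=49=110001 popcount=3 -> skip
r=50=110010 popcount=3 -> skip
r=51=110011 popcount=4 -> skip
r=52=110100 popcount=3 -> skip
r=53=110101 popcount=4 -> skip
r=54=110110 popcount=4 -> skip
r=55=110111 popcount=5 -> skip
r=56=111000 popcount=3 -> skip
r=57=111001 popcount=4 -> skip
r=58=111010 popcount=4 -> skip
r=59=111011 popcount=5 -> skip
r=60=111100 popcount=4 -> skip
r=61=111101 popcount=5 -> skip
r=62=111110 popcount=5 -> skip
r=63=111111 popcount=6 -> KEEP
r=64=1000000 popcount=1 -> skip
r=65=1000001 popcount=2 -> skip
r=66=1000010 popcount=2 -> skip
r=67=1000011 popcount=3 -> skip
r=68=1000100 popcount=2 -> skip
r=69=1000101 popcount=3 -> skip
r=70=1000110 popcount=3 -> skip
r=71=1000111 popcount=4 -> skip
r=72=1001000 popcount=2 -> skip
r=73=1001001 popcount=3 -> skip
Kept rows: 63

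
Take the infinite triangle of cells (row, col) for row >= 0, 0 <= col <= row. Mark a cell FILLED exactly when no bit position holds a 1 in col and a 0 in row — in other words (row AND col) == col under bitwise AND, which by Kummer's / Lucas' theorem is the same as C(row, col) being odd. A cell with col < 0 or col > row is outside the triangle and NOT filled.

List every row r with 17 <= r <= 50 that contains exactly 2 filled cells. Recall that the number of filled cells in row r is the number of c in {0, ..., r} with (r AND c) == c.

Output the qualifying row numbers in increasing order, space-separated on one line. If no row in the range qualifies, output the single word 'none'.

Row r has 2^popcount(r) filled cells, so we need popcount(r) = log2(2) = 1.
Scan r = 17..50 and keep those with exactly 1 one-bits:
r=17=10001 popcount=2 -> skip
r=18=10010 popcount=2 -> skip
r=19=10011 popcount=3 -> skip
r=20=10100 popcount=2 -> skip
r=21=10101 popcount=3 -> skip
r=22=10110 popcount=3 -> skip
r=23=10111 popcount=4 -> skip
r=24=11000 popcount=2 -> skip
r=25=11001 popcount=3 -> skip
r=26=11010 popcount=3 -> skip
r=27=11011 popcount=4 -> skip
r=28=11100 popcount=3 -> skip
r=29=11101 popcount=4 -> skip
r=30=11110 popcount=4 -> skip
r=31=11111 popcount=5 -> skip
r=32=100000 popcount=1 -> KEEP
r=33=100001 popcount=2 -> skip
r=34=100010 popcount=2 -> skip
r=35=100011 popcount=3 -> skip
r=36=100100 popcount=2 -> skip
r=37=100101 popcount=3 -> skip
r=38=100110 popcount=3 -> skip
r=39=100111 popcount=4 -> skip
r=40=101000 popcount=2 -> skip
r=41=101001 popcount=3 -> skip
r=42=101010 popcount=3 -> skip
r=43=101011 popcount=4 -> skip
r=44=101100 popcount=3 -> skip
r=45=101101 popcount=4 -> skip
r=46=101110 popcount=4 -> skip
r=47=101111 popcount=5 -> skip
r=48=110000 popcount=2 -> skip
r=49=110001 popcount=3 -> skip
r=50=110010 popcount=3 -> skip
Kept rows: 32

Answer: 32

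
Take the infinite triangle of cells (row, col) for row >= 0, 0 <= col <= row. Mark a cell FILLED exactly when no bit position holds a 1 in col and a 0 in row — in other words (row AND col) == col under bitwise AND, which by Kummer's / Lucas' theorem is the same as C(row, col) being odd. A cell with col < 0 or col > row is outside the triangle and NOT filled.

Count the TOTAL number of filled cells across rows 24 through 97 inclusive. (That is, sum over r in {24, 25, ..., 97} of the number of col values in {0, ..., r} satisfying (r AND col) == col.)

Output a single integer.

r24=11000 pc2: +4 =4
r25=11001 pc3: +8 =12
r26=11010 pc3: +8 =20
r27=11011 pc4: +16 =36
r28=11100 pc3: +8 =44
r29=11101 pc4: +16 =60
r30=11110 pc4: +16 =76
r31=11111 pc5: +32 =108
r32=100000 pc1: +2 =110
r33=100001 pc2: +4 =114
r34=100010 pc2: +4 =118
r35=100011 pc3: +8 =126
r36=100100 pc2: +4 =130
r37=100101 pc3: +8 =138
r38=100110 pc3: +8 =146
r39=100111 pc4: +16 =162
r40=101000 pc2: +4 =166
r41=101001 pc3: +8 =174
r42=101010 pc3: +8 =182
r43=101011 pc4: +16 =198
r44=101100 pc3: +8 =206
r45=101101 pc4: +16 =222
r46=101110 pc4: +16 =238
r47=101111 pc5: +32 =270
r48=110000 pc2: +4 =274
r49=110001 pc3: +8 =282
r50=110010 pc3: +8 =290
r51=110011 pc4: +16 =306
r52=110100 pc3: +8 =314
r53=110101 pc4: +16 =330
r54=110110 pc4: +16 =346
r55=110111 pc5: +32 =378
r56=111000 pc3: +8 =386
r57=111001 pc4: +16 =402
r58=111010 pc4: +16 =418
r59=111011 pc5: +32 =450
r60=111100 pc4: +16 =466
r61=111101 pc5: +32 =498
r62=111110 pc5: +32 =530
r63=111111 pc6: +64 =594
r64=1000000 pc1: +2 =596
r65=1000001 pc2: +4 =600
r66=1000010 pc2: +4 =604
r67=1000011 pc3: +8 =612
r68=1000100 pc2: +4 =616
r69=1000101 pc3: +8 =624
r70=1000110 pc3: +8 =632
r71=1000111 pc4: +16 =648
r72=1001000 pc2: +4 =652
r73=1001001 pc3: +8 =660
r74=1001010 pc3: +8 =668
r75=1001011 pc4: +16 =684
r76=1001100 pc3: +8 =692
r77=1001101 pc4: +16 =708
r78=1001110 pc4: +16 =724
r79=1001111 pc5: +32 =756
r80=1010000 pc2: +4 =760
r81=1010001 pc3: +8 =768
r82=1010010 pc3: +8 =776
r83=1010011 pc4: +16 =792
r84=1010100 pc3: +8 =800
r85=1010101 pc4: +16 =816
r86=1010110 pc4: +16 =832
r87=1010111 pc5: +32 =864
r88=1011000 pc3: +8 =872
r89=1011001 pc4: +16 =888
r90=1011010 pc4: +16 =904
r91=1011011 pc5: +32 =936
r92=1011100 pc4: +16 =952
r93=1011101 pc5: +32 =984
r94=1011110 pc5: +32 =1016
r95=1011111 pc6: +64 =1080
r96=1100000 pc2: +4 =1084
r97=1100001 pc3: +8 =1092

Answer: 1092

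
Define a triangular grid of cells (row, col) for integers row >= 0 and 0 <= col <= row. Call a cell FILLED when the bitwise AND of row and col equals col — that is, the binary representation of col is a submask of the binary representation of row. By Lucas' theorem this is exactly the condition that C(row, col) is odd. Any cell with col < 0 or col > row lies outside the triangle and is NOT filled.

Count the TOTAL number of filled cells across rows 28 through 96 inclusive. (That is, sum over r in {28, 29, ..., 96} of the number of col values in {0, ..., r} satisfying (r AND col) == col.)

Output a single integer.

r28=11100 pc3: +8 =8
r29=11101 pc4: +16 =24
r30=11110 pc4: +16 =40
r31=11111 pc5: +32 =72
r32=100000 pc1: +2 =74
r33=100001 pc2: +4 =78
r34=100010 pc2: +4 =82
r35=100011 pc3: +8 =90
r36=100100 pc2: +4 =94
r37=100101 pc3: +8 =102
r38=100110 pc3: +8 =110
r39=100111 pc4: +16 =126
r40=101000 pc2: +4 =130
r41=101001 pc3: +8 =138
r42=101010 pc3: +8 =146
r43=101011 pc4: +16 =162
r44=101100 pc3: +8 =170
r45=101101 pc4: +16 =186
r46=101110 pc4: +16 =202
r47=101111 pc5: +32 =234
r48=110000 pc2: +4 =238
r49=110001 pc3: +8 =246
r50=110010 pc3: +8 =254
r51=110011 pc4: +16 =270
r52=110100 pc3: +8 =278
r53=110101 pc4: +16 =294
r54=110110 pc4: +16 =310
r55=110111 pc5: +32 =342
r56=111000 pc3: +8 =350
r57=111001 pc4: +16 =366
r58=111010 pc4: +16 =382
r59=111011 pc5: +32 =414
r60=111100 pc4: +16 =430
r61=111101 pc5: +32 =462
r62=111110 pc5: +32 =494
r63=111111 pc6: +64 =558
r64=1000000 pc1: +2 =560
r65=1000001 pc2: +4 =564
r66=1000010 pc2: +4 =568
r67=1000011 pc3: +8 =576
r68=1000100 pc2: +4 =580
r69=1000101 pc3: +8 =588
r70=1000110 pc3: +8 =596
r71=1000111 pc4: +16 =612
r72=1001000 pc2: +4 =616
r73=1001001 pc3: +8 =624
r74=1001010 pc3: +8 =632
r75=1001011 pc4: +16 =648
r76=1001100 pc3: +8 =656
r77=1001101 pc4: +16 =672
r78=1001110 pc4: +16 =688
r79=1001111 pc5: +32 =720
r80=1010000 pc2: +4 =724
r81=1010001 pc3: +8 =732
r82=1010010 pc3: +8 =740
r83=1010011 pc4: +16 =756
r84=1010100 pc3: +8 =764
r85=1010101 pc4: +16 =780
r86=1010110 pc4: +16 =796
r87=1010111 pc5: +32 =828
r88=1011000 pc3: +8 =836
r89=1011001 pc4: +16 =852
r90=1011010 pc4: +16 =868
r91=1011011 pc5: +32 =900
r92=1011100 pc4: +16 =916
r93=1011101 pc5: +32 =948
r94=1011110 pc5: +32 =980
r95=1011111 pc6: +64 =1044
r96=1100000 pc2: +4 =1048

Answer: 1048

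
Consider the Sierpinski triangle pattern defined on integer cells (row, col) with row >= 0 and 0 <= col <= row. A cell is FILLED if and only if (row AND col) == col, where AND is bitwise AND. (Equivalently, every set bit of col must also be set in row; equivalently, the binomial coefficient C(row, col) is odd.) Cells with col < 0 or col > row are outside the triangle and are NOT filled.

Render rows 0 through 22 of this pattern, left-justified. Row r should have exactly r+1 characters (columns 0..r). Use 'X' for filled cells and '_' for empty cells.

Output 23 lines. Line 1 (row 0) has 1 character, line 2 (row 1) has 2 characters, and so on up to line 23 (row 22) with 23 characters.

r0=0: X
r1=1: XX
r2=10: X_X
r3=11: XXXX
r4=100: X___X
r5=101: XX__XX
r6=110: X_X_X_X
r7=111: XXXXXXXX
r8=1000: X_______X
r9=1001: XX______XX
r10=1010: X_X_____X_X
r11=1011: XXXX____XXXX
r12=1100: X___X___X___X
r13=1101: XX__XX__XX__XX
r14=1110: X_X_X_X_X_X_X_X
r15=1111: XXXXXXXXXXXXXXXX
r16=10000: X_______________X
r17=10001: XX______________XX
r18=10010: X_X_____________X_X
r19=10011: XXXX____________XXXX
r20=10100: X___X___________X___X
r21=10101: XX__XX__________XX__XX
r22=10110: X_X_X_X_________X_X_X_X

Answer: X
XX
X_X
XXXX
X___X
XX__XX
X_X_X_X
XXXXXXXX
X_______X
XX______XX
X_X_____X_X
XXXX____XXXX
X___X___X___X
XX__XX__XX__XX
X_X_X_X_X_X_X_X
XXXXXXXXXXXXXXXX
X_______________X
XX______________XX
X_X_____________X_X
XXXX____________XXXX
X___X___________X___X
XX__XX__________XX__XX
X_X_X_X_________X_X_X_X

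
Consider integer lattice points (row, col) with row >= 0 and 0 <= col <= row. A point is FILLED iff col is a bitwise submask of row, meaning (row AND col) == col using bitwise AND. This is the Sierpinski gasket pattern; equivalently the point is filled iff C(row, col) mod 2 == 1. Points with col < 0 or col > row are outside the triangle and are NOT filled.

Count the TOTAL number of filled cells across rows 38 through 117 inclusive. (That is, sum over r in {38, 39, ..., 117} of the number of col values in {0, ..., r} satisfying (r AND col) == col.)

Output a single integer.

r38=100110 pc3: +8 =8
r39=100111 pc4: +16 =24
r40=101000 pc2: +4 =28
r41=101001 pc3: +8 =36
r42=101010 pc3: +8 =44
r43=101011 pc4: +16 =60
r44=101100 pc3: +8 =68
r45=101101 pc4: +16 =84
r46=101110 pc4: +16 =100
r47=101111 pc5: +32 =132
r48=110000 pc2: +4 =136
r49=110001 pc3: +8 =144
r50=110010 pc3: +8 =152
r51=110011 pc4: +16 =168
r52=110100 pc3: +8 =176
r53=110101 pc4: +16 =192
r54=110110 pc4: +16 =208
r55=110111 pc5: +32 =240
r56=111000 pc3: +8 =248
r57=111001 pc4: +16 =264
r58=111010 pc4: +16 =280
r59=111011 pc5: +32 =312
r60=111100 pc4: +16 =328
r61=111101 pc5: +32 =360
r62=111110 pc5: +32 =392
r63=111111 pc6: +64 =456
r64=1000000 pc1: +2 =458
r65=1000001 pc2: +4 =462
r66=1000010 pc2: +4 =466
r67=1000011 pc3: +8 =474
r68=1000100 pc2: +4 =478
r69=1000101 pc3: +8 =486
r70=1000110 pc3: +8 =494
r71=1000111 pc4: +16 =510
r72=1001000 pc2: +4 =514
r73=1001001 pc3: +8 =522
r74=1001010 pc3: +8 =530
r75=1001011 pc4: +16 =546
r76=1001100 pc3: +8 =554
r77=1001101 pc4: +16 =570
r78=1001110 pc4: +16 =586
r79=1001111 pc5: +32 =618
r80=1010000 pc2: +4 =622
r81=1010001 pc3: +8 =630
r82=1010010 pc3: +8 =638
r83=1010011 pc4: +16 =654
r84=1010100 pc3: +8 =662
r85=1010101 pc4: +16 =678
r86=1010110 pc4: +16 =694
r87=1010111 pc5: +32 =726
r88=1011000 pc3: +8 =734
r89=1011001 pc4: +16 =750
r90=1011010 pc4: +16 =766
r91=1011011 pc5: +32 =798
r92=1011100 pc4: +16 =814
r93=1011101 pc5: +32 =846
r94=1011110 pc5: +32 =878
r95=1011111 pc6: +64 =942
r96=1100000 pc2: +4 =946
r97=1100001 pc3: +8 =954
r98=1100010 pc3: +8 =962
r99=1100011 pc4: +16 =978
r100=1100100 pc3: +8 =986
r101=1100101 pc4: +16 =1002
r102=1100110 pc4: +16 =1018
r103=1100111 pc5: +32 =1050
r104=1101000 pc3: +8 =1058
r105=1101001 pc4: +16 =1074
r106=1101010 pc4: +16 =1090
r107=1101011 pc5: +32 =1122
r108=1101100 pc4: +16 =1138
r109=1101101 pc5: +32 =1170
r110=1101110 pc5: +32 =1202
r111=1101111 pc6: +64 =1266
r112=1110000 pc3: +8 =1274
r113=1110001 pc4: +16 =1290
r114=1110010 pc4: +16 =1306
r115=1110011 pc5: +32 =1338
r116=1110100 pc4: +16 =1354
r117=1110101 pc5: +32 =1386

Answer: 1386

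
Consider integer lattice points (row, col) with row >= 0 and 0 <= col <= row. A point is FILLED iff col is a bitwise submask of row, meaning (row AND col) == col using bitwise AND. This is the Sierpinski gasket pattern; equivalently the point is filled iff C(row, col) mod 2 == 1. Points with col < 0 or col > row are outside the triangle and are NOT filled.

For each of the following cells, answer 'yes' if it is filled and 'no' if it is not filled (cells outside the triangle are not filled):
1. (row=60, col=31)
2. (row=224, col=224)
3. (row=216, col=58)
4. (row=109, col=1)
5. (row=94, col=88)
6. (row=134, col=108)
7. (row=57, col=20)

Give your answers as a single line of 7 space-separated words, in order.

(60,31): row=0b111100, col=0b11111, row AND col = 0b11100 = 28; 28 != 31 -> empty
(224,224): row=0b11100000, col=0b11100000, row AND col = 0b11100000 = 224; 224 == 224 -> filled
(216,58): row=0b11011000, col=0b111010, row AND col = 0b11000 = 24; 24 != 58 -> empty
(109,1): row=0b1101101, col=0b1, row AND col = 0b1 = 1; 1 == 1 -> filled
(94,88): row=0b1011110, col=0b1011000, row AND col = 0b1011000 = 88; 88 == 88 -> filled
(134,108): row=0b10000110, col=0b1101100, row AND col = 0b100 = 4; 4 != 108 -> empty
(57,20): row=0b111001, col=0b10100, row AND col = 0b10000 = 16; 16 != 20 -> empty

Answer: no yes no yes yes no no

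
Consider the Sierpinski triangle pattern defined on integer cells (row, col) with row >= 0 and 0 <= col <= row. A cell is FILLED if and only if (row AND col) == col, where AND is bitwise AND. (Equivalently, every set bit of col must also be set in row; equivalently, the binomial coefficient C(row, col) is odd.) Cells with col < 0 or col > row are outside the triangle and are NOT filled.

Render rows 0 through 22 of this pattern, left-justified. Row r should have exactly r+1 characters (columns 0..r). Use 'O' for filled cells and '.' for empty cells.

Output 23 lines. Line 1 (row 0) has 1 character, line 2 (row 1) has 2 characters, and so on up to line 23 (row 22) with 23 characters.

Answer: O
OO
O.O
OOOO
O...O
OO..OO
O.O.O.O
OOOOOOOO
O.......O
OO......OO
O.O.....O.O
OOOO....OOOO
O...O...O...O
OO..OO..OO..OO
O.O.O.O.O.O.O.O
OOOOOOOOOOOOOOOO
O...............O
OO..............OO
O.O.............O.O
OOOO............OOOO
O...O...........O...O
OO..OO..........OO..OO
O.O.O.O.........O.O.O.O

Derivation:
r0=0: O
r1=1: OO
r2=10: O.O
r3=11: OOOO
r4=100: O...O
r5=101: OO..OO
r6=110: O.O.O.O
r7=111: OOOOOOOO
r8=1000: O.......O
r9=1001: OO......OO
r10=1010: O.O.....O.O
r11=1011: OOOO....OOOO
r12=1100: O...O...O...O
r13=1101: OO..OO..OO..OO
r14=1110: O.O.O.O.O.O.O.O
r15=1111: OOOOOOOOOOOOOOOO
r16=10000: O...............O
r17=10001: OO..............OO
r18=10010: O.O.............O.O
r19=10011: OOOO............OOOO
r20=10100: O...O...........O...O
r21=10101: OO..OO..........OO..OO
r22=10110: O.O.O.O.........O.O.O.O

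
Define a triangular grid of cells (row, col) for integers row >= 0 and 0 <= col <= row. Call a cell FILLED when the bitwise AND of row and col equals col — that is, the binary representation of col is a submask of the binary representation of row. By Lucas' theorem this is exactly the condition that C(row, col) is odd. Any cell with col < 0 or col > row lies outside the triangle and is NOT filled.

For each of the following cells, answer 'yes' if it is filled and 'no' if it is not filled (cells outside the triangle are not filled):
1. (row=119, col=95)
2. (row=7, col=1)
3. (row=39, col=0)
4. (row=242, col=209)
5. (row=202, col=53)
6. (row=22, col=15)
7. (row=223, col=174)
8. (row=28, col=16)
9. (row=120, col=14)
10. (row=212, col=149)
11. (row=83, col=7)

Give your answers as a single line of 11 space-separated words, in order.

Answer: no yes yes no no no no yes no no no

Derivation:
(119,95): row=0b1110111, col=0b1011111, row AND col = 0b1010111 = 87; 87 != 95 -> empty
(7,1): row=0b111, col=0b1, row AND col = 0b1 = 1; 1 == 1 -> filled
(39,0): row=0b100111, col=0b0, row AND col = 0b0 = 0; 0 == 0 -> filled
(242,209): row=0b11110010, col=0b11010001, row AND col = 0b11010000 = 208; 208 != 209 -> empty
(202,53): row=0b11001010, col=0b110101, row AND col = 0b0 = 0; 0 != 53 -> empty
(22,15): row=0b10110, col=0b1111, row AND col = 0b110 = 6; 6 != 15 -> empty
(223,174): row=0b11011111, col=0b10101110, row AND col = 0b10001110 = 142; 142 != 174 -> empty
(28,16): row=0b11100, col=0b10000, row AND col = 0b10000 = 16; 16 == 16 -> filled
(120,14): row=0b1111000, col=0b1110, row AND col = 0b1000 = 8; 8 != 14 -> empty
(212,149): row=0b11010100, col=0b10010101, row AND col = 0b10010100 = 148; 148 != 149 -> empty
(83,7): row=0b1010011, col=0b111, row AND col = 0b11 = 3; 3 != 7 -> empty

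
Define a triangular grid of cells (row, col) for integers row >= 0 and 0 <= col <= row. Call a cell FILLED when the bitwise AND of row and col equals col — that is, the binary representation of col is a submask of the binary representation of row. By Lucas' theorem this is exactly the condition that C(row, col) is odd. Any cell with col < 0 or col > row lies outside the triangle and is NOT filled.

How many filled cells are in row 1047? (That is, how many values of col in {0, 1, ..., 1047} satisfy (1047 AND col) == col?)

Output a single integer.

Answer: 32

Derivation:
1047 in binary = 10000010111
popcount(1047) = number of 1-bits in 10000010111 = 5
A col c satisfies (1047 AND c) == c iff every set bit of c is also set in 1047; each of the 5 set bits of 1047 can independently be on or off in c.
count = 2^5 = 32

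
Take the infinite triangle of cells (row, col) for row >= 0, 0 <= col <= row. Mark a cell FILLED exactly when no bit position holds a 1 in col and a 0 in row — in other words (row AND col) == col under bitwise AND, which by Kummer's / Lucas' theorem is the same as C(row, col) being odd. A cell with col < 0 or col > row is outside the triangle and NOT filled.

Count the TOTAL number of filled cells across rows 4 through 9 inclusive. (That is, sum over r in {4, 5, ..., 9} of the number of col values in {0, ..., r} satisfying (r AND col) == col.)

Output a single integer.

r4=100 pc1: +2 =2
r5=101 pc2: +4 =6
r6=110 pc2: +4 =10
r7=111 pc3: +8 =18
r8=1000 pc1: +2 =20
r9=1001 pc2: +4 =24

Answer: 24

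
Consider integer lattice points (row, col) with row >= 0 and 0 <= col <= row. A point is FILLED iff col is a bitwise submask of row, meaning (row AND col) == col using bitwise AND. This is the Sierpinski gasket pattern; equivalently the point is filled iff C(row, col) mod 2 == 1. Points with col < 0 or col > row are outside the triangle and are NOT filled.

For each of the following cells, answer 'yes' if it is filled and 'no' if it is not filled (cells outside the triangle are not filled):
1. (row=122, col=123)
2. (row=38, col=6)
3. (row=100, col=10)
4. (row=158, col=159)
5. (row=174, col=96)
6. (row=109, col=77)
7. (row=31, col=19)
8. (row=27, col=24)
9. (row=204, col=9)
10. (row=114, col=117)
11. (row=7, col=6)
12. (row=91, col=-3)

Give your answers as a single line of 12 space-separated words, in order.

(122,123): col outside [0, 122] -> not filled
(38,6): row=0b100110, col=0b110, row AND col = 0b110 = 6; 6 == 6 -> filled
(100,10): row=0b1100100, col=0b1010, row AND col = 0b0 = 0; 0 != 10 -> empty
(158,159): col outside [0, 158] -> not filled
(174,96): row=0b10101110, col=0b1100000, row AND col = 0b100000 = 32; 32 != 96 -> empty
(109,77): row=0b1101101, col=0b1001101, row AND col = 0b1001101 = 77; 77 == 77 -> filled
(31,19): row=0b11111, col=0b10011, row AND col = 0b10011 = 19; 19 == 19 -> filled
(27,24): row=0b11011, col=0b11000, row AND col = 0b11000 = 24; 24 == 24 -> filled
(204,9): row=0b11001100, col=0b1001, row AND col = 0b1000 = 8; 8 != 9 -> empty
(114,117): col outside [0, 114] -> not filled
(7,6): row=0b111, col=0b110, row AND col = 0b110 = 6; 6 == 6 -> filled
(91,-3): col outside [0, 91] -> not filled

Answer: no yes no no no yes yes yes no no yes no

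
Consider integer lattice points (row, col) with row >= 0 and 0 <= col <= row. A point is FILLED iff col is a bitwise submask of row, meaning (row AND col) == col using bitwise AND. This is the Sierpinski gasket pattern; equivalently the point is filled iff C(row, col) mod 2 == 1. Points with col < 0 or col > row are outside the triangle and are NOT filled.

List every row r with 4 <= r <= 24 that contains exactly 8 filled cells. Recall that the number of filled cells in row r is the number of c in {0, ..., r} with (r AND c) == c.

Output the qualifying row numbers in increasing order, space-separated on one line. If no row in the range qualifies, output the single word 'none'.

Answer: 7 11 13 14 19 21 22

Derivation:
Row r has 2^popcount(r) filled cells, so we need popcount(r) = log2(8) = 3.
Scan r = 4..24 and keep those with exactly 3 one-bits:
r=4=100 popcount=1 -> skip
r=5=101 popcount=2 -> skip
r=6=110 popcount=2 -> skip
r=7=111 popcount=3 -> KEEP
r=8=1000 popcount=1 -> skip
r=9=1001 popcount=2 -> skip
r=10=1010 popcount=2 -> skip
r=11=1011 popcount=3 -> KEEP
r=12=1100 popcount=2 -> skip
r=13=1101 popcount=3 -> KEEP
r=14=1110 popcount=3 -> KEEP
r=15=1111 popcount=4 -> skip
r=16=10000 popcount=1 -> skip
r=17=10001 popcount=2 -> skip
r=18=10010 popcount=2 -> skip
r=19=10011 popcount=3 -> KEEP
r=20=10100 popcount=2 -> skip
r=21=10101 popcount=3 -> KEEP
r=22=10110 popcount=3 -> KEEP
r=23=10111 popcount=4 -> skip
r=24=11000 popcount=2 -> skip
Kept rows: 7 11 13 14 19 21 22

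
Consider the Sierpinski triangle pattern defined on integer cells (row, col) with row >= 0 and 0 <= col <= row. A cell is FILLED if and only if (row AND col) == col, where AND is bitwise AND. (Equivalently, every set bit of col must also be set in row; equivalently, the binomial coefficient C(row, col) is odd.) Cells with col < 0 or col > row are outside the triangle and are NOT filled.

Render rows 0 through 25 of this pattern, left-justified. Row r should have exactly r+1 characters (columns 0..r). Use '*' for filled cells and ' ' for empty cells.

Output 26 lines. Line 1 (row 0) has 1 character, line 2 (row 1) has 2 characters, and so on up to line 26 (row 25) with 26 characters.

r0=0: *
r1=1: **
r2=10: * *
r3=11: ****
r4=100: *   *
r5=101: **  **
r6=110: * * * *
r7=111: ********
r8=1000: *       *
r9=1001: **      **
r10=1010: * *     * *
r11=1011: ****    ****
r12=1100: *   *   *   *
r13=1101: **  **  **  **
r14=1110: * * * * * * * *
r15=1111: ****************
r16=10000: *               *
r17=10001: **              **
r18=10010: * *             * *
r19=10011: ****            ****
r20=10100: *   *           *   *
r21=10101: **  **          **  **
r22=10110: * * * *         * * * *
r23=10111: ********        ********
r24=11000: *       *       *       *
r25=11001: **      **      **      **

Answer: *
**
* *
****
*   *
**  **
* * * *
********
*       *
**      **
* *     * *
****    ****
*   *   *   *
**  **  **  **
* * * * * * * *
****************
*               *
**              **
* *             * *
****            ****
*   *           *   *
**  **          **  **
* * * *         * * * *
********        ********
*       *       *       *
**      **      **      **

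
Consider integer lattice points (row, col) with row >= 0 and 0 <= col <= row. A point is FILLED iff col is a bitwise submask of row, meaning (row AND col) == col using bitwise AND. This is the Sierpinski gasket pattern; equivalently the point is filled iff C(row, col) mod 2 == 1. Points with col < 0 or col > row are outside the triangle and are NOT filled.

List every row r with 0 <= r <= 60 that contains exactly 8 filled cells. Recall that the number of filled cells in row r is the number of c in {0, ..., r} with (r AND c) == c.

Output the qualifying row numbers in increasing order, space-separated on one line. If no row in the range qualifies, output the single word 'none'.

Row r has 2^popcount(r) filled cells, so we need popcount(r) = log2(8) = 3.
Scan r = 0..60 and keep those with exactly 3 one-bits:
r=0=0 popcount=0 -> skip
r=1=1 popcount=1 -> skip
r=2=10 popcount=1 -> skip
r=3=11 popcount=2 -> skip
r=4=100 popcount=1 -> skip
r=5=101 popcount=2 -> skip
r=6=110 popcount=2 -> skip
r=7=111 popcount=3 -> KEEP
r=8=1000 popcount=1 -> skip
r=9=1001 popcount=2 -> skip
r=10=1010 popcount=2 -> skip
r=11=1011 popcount=3 -> KEEP
r=12=1100 popcount=2 -> skip
r=13=1101 popcount=3 -> KEEP
r=14=1110 popcount=3 -> KEEP
r=15=1111 popcount=4 -> skip
r=16=10000 popcount=1 -> skip
r=17=10001 popcount=2 -> skip
r=18=10010 popcount=2 -> skip
r=19=10011 popcount=3 -> KEEP
r=20=10100 popcount=2 -> skip
r=21=10101 popcount=3 -> KEEP
r=22=10110 popcount=3 -> KEEP
r=23=10111 popcount=4 -> skip
r=24=11000 popcount=2 -> skip
r=25=11001 popcount=3 -> KEEP
r=26=11010 popcount=3 -> KEEP
r=27=11011 popcount=4 -> skip
r=28=11100 popcount=3 -> KEEP
r=29=11101 popcount=4 -> skip
r=30=11110 popcount=4 -> skip
r=31=11111 popcount=5 -> skip
r=32=100000 popcount=1 -> skip
r=33=100001 popcount=2 -> skip
r=34=100010 popcount=2 -> skip
r=35=100011 popcount=3 -> KEEP
r=36=100100 popcount=2 -> skip
r=37=100101 popcount=3 -> KEEP
r=38=100110 popcount=3 -> KEEP
r=39=100111 popcount=4 -> skip
r=40=101000 popcount=2 -> skip
r=41=101001 popcount=3 -> KEEP
r=42=101010 popcount=3 -> KEEP
r=43=101011 popcount=4 -> skip
r=44=101100 popcount=3 -> KEEP
r=45=101101 popcount=4 -> skip
r=46=101110 popcount=4 -> skip
r=47=101111 popcount=5 -> skip
r=48=110000 popcount=2 -> skip
r=49=110001 popcount=3 -> KEEP
r=50=110010 popcount=3 -> KEEP
r=51=110011 popcount=4 -> skip
r=52=110100 popcount=3 -> KEEP
r=53=110101 popcount=4 -> skip
r=54=110110 popcount=4 -> skip
r=55=110111 popcount=5 -> skip
r=56=111000 popcount=3 -> KEEP
r=57=111001 popcount=4 -> skip
r=58=111010 popcount=4 -> skip
r=59=111011 popcount=5 -> skip
r=60=111100 popcount=4 -> skip
Kept rows: 7 11 13 14 19 21 22 25 26 28 35 37 38 41 42 44 49 50 52 56

Answer: 7 11 13 14 19 21 22 25 26 28 35 37 38 41 42 44 49 50 52 56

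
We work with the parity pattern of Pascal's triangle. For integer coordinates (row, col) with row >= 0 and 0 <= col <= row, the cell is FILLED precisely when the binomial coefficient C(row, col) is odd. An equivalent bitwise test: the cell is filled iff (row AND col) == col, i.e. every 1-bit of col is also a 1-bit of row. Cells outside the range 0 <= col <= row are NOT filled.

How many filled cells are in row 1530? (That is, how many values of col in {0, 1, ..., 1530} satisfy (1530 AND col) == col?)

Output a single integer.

1530 in binary = 10111111010
popcount(1530) = number of 1-bits in 10111111010 = 8
A col c satisfies (1530 AND c) == c iff every set bit of c is also set in 1530; each of the 8 set bits of 1530 can independently be on or off in c.
count = 2^8 = 256

Answer: 256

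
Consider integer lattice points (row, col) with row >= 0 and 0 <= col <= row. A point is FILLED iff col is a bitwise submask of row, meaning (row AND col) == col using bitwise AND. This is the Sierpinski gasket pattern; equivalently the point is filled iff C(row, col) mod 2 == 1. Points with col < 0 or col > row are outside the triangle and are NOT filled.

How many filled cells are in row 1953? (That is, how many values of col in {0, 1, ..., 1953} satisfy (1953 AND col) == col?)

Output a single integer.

Answer: 64

Derivation:
1953 in binary = 11110100001
popcount(1953) = number of 1-bits in 11110100001 = 6
A col c satisfies (1953 AND c) == c iff every set bit of c is also set in 1953; each of the 6 set bits of 1953 can independently be on or off in c.
count = 2^6 = 64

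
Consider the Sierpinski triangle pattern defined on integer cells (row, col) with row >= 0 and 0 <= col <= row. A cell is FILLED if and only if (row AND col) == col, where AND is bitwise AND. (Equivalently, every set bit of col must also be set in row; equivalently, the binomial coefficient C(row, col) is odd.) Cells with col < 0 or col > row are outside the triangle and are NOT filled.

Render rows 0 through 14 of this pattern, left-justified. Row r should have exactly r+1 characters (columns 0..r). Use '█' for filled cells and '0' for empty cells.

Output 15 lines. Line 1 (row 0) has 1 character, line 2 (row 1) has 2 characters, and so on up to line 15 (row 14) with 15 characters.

r0=0: █
r1=1: ██
r2=10: █0█
r3=11: ████
r4=100: █000█
r5=101: ██00██
r6=110: █0█0█0█
r7=111: ████████
r8=1000: █0000000█
r9=1001: ██000000██
r10=1010: █0█00000█0█
r11=1011: ████0000████
r12=1100: █000█000█000█
r13=1101: ██00██00██00██
r14=1110: █0█0█0█0█0█0█0█

Answer: █
██
█0█
████
█000█
██00██
█0█0█0█
████████
█0000000█
██000000██
█0█00000█0█
████0000████
█000█000█000█
██00██00██00██
█0█0█0█0█0█0█0█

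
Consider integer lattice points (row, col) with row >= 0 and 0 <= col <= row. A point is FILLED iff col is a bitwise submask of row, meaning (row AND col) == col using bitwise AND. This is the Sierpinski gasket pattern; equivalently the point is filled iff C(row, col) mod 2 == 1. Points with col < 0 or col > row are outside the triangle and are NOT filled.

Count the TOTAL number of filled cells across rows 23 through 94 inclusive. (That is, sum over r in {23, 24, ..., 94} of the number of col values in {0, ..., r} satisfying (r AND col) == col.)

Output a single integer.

Answer: 1032

Derivation:
r23=10111 pc4: +16 =16
r24=11000 pc2: +4 =20
r25=11001 pc3: +8 =28
r26=11010 pc3: +8 =36
r27=11011 pc4: +16 =52
r28=11100 pc3: +8 =60
r29=11101 pc4: +16 =76
r30=11110 pc4: +16 =92
r31=11111 pc5: +32 =124
r32=100000 pc1: +2 =126
r33=100001 pc2: +4 =130
r34=100010 pc2: +4 =134
r35=100011 pc3: +8 =142
r36=100100 pc2: +4 =146
r37=100101 pc3: +8 =154
r38=100110 pc3: +8 =162
r39=100111 pc4: +16 =178
r40=101000 pc2: +4 =182
r41=101001 pc3: +8 =190
r42=101010 pc3: +8 =198
r43=101011 pc4: +16 =214
r44=101100 pc3: +8 =222
r45=101101 pc4: +16 =238
r46=101110 pc4: +16 =254
r47=101111 pc5: +32 =286
r48=110000 pc2: +4 =290
r49=110001 pc3: +8 =298
r50=110010 pc3: +8 =306
r51=110011 pc4: +16 =322
r52=110100 pc3: +8 =330
r53=110101 pc4: +16 =346
r54=110110 pc4: +16 =362
r55=110111 pc5: +32 =394
r56=111000 pc3: +8 =402
r57=111001 pc4: +16 =418
r58=111010 pc4: +16 =434
r59=111011 pc5: +32 =466
r60=111100 pc4: +16 =482
r61=111101 pc5: +32 =514
r62=111110 pc5: +32 =546
r63=111111 pc6: +64 =610
r64=1000000 pc1: +2 =612
r65=1000001 pc2: +4 =616
r66=1000010 pc2: +4 =620
r67=1000011 pc3: +8 =628
r68=1000100 pc2: +4 =632
r69=1000101 pc3: +8 =640
r70=1000110 pc3: +8 =648
r71=1000111 pc4: +16 =664
r72=1001000 pc2: +4 =668
r73=1001001 pc3: +8 =676
r74=1001010 pc3: +8 =684
r75=1001011 pc4: +16 =700
r76=1001100 pc3: +8 =708
r77=1001101 pc4: +16 =724
r78=1001110 pc4: +16 =740
r79=1001111 pc5: +32 =772
r80=1010000 pc2: +4 =776
r81=1010001 pc3: +8 =784
r82=1010010 pc3: +8 =792
r83=1010011 pc4: +16 =808
r84=1010100 pc3: +8 =816
r85=1010101 pc4: +16 =832
r86=1010110 pc4: +16 =848
r87=1010111 pc5: +32 =880
r88=1011000 pc3: +8 =888
r89=1011001 pc4: +16 =904
r90=1011010 pc4: +16 =920
r91=1011011 pc5: +32 =952
r92=1011100 pc4: +16 =968
r93=1011101 pc5: +32 =1000
r94=1011110 pc5: +32 =1032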